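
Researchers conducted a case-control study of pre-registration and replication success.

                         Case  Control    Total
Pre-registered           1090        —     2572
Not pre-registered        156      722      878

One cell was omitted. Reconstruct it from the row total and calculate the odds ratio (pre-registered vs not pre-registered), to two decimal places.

3.40

The missing cell is in the exposed row: 2572 − 1090 = 1482.
So a = 1090, b = 1482, c = 156, d = 722.
OR = (a·d)/(b·c) = (1090 × 722) / (1482 × 156) = 786980 / 231192 = 3.40401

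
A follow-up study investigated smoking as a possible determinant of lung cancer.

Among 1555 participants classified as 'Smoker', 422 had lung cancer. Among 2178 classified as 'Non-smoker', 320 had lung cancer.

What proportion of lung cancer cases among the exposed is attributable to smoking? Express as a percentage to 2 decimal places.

45.86

From the description: a = 422, b = 1133, c = 320, d = 1858.
Risk in exposed = 422/1555 = 0.27138; risk in unexposed = 320/2178 = 0.14692.
RR = 0.27138/0.14692 = 1.84710
AR% = (RR − 1)/RR × 100 = (1.84710 − 1)/1.84710 × 100 = 45.8610%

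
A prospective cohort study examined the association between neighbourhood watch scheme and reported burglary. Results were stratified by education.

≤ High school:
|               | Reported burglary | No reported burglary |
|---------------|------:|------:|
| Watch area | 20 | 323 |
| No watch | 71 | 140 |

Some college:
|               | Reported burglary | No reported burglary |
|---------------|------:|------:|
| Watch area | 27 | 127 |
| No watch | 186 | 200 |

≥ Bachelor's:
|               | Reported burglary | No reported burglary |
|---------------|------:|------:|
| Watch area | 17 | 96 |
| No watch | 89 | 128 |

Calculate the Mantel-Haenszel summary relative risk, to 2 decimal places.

RR_MH = Σ(aᵢ·n₀ᵢ/nᵢ) / Σ(cᵢ·n₁ᵢ/nᵢ), with n₁ᵢ = aᵢ+bᵢ (exposed), n₀ᵢ = cᵢ+dᵢ (unexposed), nᵢ = n₁ᵢ+n₀ᵢ.
Stratum 1 (≤ High school): n₁ = 343, n₀ = 211, n = 554; a·n₀/n = 20·211/554 = 7.6173; c·n₁/n = 71·343/554 = 43.9585
Stratum 2 (Some college): n₁ = 154, n₀ = 386, n = 540; a·n₀/n = 27·386/540 = 19.3000; c·n₁/n = 186·154/540 = 53.0444
Stratum 3 (≥ Bachelor's): n₁ = 113, n₀ = 217, n = 330; a·n₀/n = 17·217/330 = 11.1788; c·n₁/n = 89·113/330 = 30.4758
RR_MH = (7.6173 + 19.3000 + 11.1788) / (43.9585 + 53.0444 + 30.4758) = 38.0961 / 127.4787 = 0.29884

0.30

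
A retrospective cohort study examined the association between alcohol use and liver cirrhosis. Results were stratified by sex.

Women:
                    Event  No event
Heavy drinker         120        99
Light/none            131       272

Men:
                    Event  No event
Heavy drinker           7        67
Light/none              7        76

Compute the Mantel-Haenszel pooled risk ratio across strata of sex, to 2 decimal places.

RR_MH = Σ(aᵢ·n₀ᵢ/nᵢ) / Σ(cᵢ·n₁ᵢ/nᵢ), with n₁ᵢ = aᵢ+bᵢ (exposed), n₀ᵢ = cᵢ+dᵢ (unexposed), nᵢ = n₁ᵢ+n₀ᵢ.
Stratum 1 (Women): n₁ = 219, n₀ = 403, n = 622; a·n₀/n = 120·403/622 = 77.7492; c·n₁/n = 131·219/622 = 46.1238
Stratum 2 (Men): n₁ = 74, n₀ = 83, n = 157; a·n₀/n = 7·83/157 = 3.7006; c·n₁/n = 7·74/157 = 3.2994
RR_MH = (77.7492 + 3.7006) / (46.1238 + 3.2994) = 81.4498 / 49.4232 = 1.64801

1.65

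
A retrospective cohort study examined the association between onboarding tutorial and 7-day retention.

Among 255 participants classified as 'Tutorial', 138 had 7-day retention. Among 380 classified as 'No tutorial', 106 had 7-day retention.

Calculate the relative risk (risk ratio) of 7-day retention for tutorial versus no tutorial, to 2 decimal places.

From the description: a = 138, b = 117, c = 106, d = 274.
Risk in exposed = 138/255 = 0.54118; risk in unexposed = 106/380 = 0.27895.
RR = 0.54118 / 0.27895 = 1.94007
The risk among the exposed is 1.94 times that among the unexposed.

1.94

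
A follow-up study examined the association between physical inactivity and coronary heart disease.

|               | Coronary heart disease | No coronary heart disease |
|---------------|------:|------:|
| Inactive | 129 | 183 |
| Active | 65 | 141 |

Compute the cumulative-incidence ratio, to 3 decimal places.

Cells: a = 129, b = 183, c = 65, d = 141.
Risk in exposed = 129/312 = 0.41346; risk in unexposed = 65/206 = 0.31553.
RR = 0.41346 / 0.31553 = 1.31036
The risk among the exposed is 1.31 times that among the unexposed.

1.310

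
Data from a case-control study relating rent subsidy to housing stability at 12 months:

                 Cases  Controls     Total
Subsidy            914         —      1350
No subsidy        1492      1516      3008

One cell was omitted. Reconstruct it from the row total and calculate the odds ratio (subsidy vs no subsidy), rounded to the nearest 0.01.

2.13

The missing cell is in the exposed row: 1350 − 914 = 436.
So a = 914, b = 436, c = 1492, d = 1516.
OR = (a·d)/(b·c) = (914 × 1516) / (436 × 1492) = 1385624 / 650512 = 2.13005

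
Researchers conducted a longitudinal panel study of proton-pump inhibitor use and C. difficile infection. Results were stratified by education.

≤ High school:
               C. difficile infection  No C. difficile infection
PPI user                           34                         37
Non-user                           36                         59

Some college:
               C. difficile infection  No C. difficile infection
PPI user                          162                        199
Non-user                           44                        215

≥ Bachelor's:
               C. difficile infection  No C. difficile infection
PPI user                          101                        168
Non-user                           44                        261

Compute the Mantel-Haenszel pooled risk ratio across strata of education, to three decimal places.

RR_MH = Σ(aᵢ·n₀ᵢ/nᵢ) / Σ(cᵢ·n₁ᵢ/nᵢ), with n₁ᵢ = aᵢ+bᵢ (exposed), n₀ᵢ = cᵢ+dᵢ (unexposed), nᵢ = n₁ᵢ+n₀ᵢ.
Stratum 1 (≤ High school): n₁ = 71, n₀ = 95, n = 166; a·n₀/n = 34·95/166 = 19.4578; c·n₁/n = 36·71/166 = 15.3976
Stratum 2 (Some college): n₁ = 361, n₀ = 259, n = 620; a·n₀/n = 162·259/620 = 67.6742; c·n₁/n = 44·361/620 = 25.6194
Stratum 3 (≥ Bachelor's): n₁ = 269, n₀ = 305, n = 574; a·n₀/n = 101·305/574 = 53.6672; c·n₁/n = 44·269/574 = 20.6202
RR_MH = (19.4578 + 67.6742 + 53.6672) / (15.3976 + 25.6194 + 20.6202) = 140.7993 / 61.6372 = 2.28432

2.284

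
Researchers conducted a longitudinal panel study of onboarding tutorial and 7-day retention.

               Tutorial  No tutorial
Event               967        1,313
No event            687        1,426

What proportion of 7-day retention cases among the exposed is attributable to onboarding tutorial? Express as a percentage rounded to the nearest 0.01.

18.01

Reading the table with exposure as columns: a = 967 (Tutorial, case), b = 687 (Tutorial, non-case), c = 1313 (No tutorial, case), d = 1426.
Risk in exposed = 967/1654 = 0.58464; risk in unexposed = 1313/2739 = 0.47937.
RR = 0.58464/0.47937 = 1.21960
AR% = (RR − 1)/RR × 100 = (1.21960 − 1)/1.21960 × 100 = 18.0061%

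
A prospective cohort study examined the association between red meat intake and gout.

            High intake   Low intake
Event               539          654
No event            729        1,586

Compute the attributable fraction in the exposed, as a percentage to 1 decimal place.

Reading the table with exposure as columns: a = 539 (High intake, case), b = 729 (High intake, non-case), c = 654 (Low intake, case), d = 1586.
Risk in exposed = 539/1268 = 0.42508; risk in unexposed = 654/2240 = 0.29196.
RR = 0.42508/0.29196 = 1.45593
AR% = (RR − 1)/RR × 100 = (1.45593 − 1)/1.45593 × 100 = 31.3153%

31.3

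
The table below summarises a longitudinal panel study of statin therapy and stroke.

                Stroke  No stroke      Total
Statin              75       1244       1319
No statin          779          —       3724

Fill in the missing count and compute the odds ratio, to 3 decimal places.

0.228

The missing cell is in the unexposed row: 3724 − 779 = 2945.
So a = 75, b = 1244, c = 779, d = 2945.
OR = (a·d)/(b·c) = (75 × 2945) / (1244 × 779) = 220875 / 969076 = 0.22792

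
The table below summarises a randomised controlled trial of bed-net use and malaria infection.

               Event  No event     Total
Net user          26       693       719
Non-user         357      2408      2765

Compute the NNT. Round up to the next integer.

11

Risk in treated group = 26/719 = 0.03616; risk in control = 357/2765 = 0.12911.
Absolute risk reduction = 0.12911 − 0.03616 = 0.09295
NNT = 1 / ARR = 1 / 0.09295 = 10.758 → round up → 11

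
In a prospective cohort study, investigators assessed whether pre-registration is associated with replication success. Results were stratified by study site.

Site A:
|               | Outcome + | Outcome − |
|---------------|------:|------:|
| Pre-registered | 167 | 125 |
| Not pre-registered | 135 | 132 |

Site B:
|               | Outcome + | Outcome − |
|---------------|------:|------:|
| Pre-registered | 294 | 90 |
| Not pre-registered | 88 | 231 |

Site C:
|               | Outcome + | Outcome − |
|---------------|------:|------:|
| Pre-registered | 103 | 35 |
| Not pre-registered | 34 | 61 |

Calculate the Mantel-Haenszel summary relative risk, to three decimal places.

1.839

RR_MH = Σ(aᵢ·n₀ᵢ/nᵢ) / Σ(cᵢ·n₁ᵢ/nᵢ), with n₁ᵢ = aᵢ+bᵢ (exposed), n₀ᵢ = cᵢ+dᵢ (unexposed), nᵢ = n₁ᵢ+n₀ᵢ.
Stratum 1 (Site A): n₁ = 292, n₀ = 267, n = 559; a·n₀/n = 167·267/559 = 79.7657; c·n₁/n = 135·292/559 = 70.5188
Stratum 2 (Site B): n₁ = 384, n₀ = 319, n = 703; a·n₀/n = 294·319/703 = 133.4083; c·n₁/n = 88·384/703 = 48.0683
Stratum 3 (Site C): n₁ = 138, n₀ = 95, n = 233; a·n₀/n = 103·95/233 = 41.9957; c·n₁/n = 34·138/233 = 20.1373
RR_MH = (79.7657 + 133.4083 + 41.9957) / (70.5188 + 48.0683 + 20.1373) = 255.1696 / 138.7244 = 1.83940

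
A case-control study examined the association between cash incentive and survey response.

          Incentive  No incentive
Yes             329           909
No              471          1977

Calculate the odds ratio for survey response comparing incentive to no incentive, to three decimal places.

1.519

Reading the table with exposure as columns: a = 329 (Incentive, case), b = 471 (Incentive, non-case), c = 909 (No incentive, case), d = 1977.
OR = (a·d)/(b·c) = (329 × 1977) / (471 × 909) = 650433 / 428139 = 1.51921
The odds of survey response are about 1.52 times as high in the incentive group.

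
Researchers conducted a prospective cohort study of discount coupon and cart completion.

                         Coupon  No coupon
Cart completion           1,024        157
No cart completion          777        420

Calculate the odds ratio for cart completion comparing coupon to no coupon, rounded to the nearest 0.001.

Reading the table with exposure as columns: a = 1024 (Coupon, case), b = 777 (Coupon, non-case), c = 157 (No coupon, case), d = 420.
OR = (a·d)/(b·c) = (1024 × 420) / (777 × 157) = 430080 / 121989 = 3.52556
The odds of cart completion are about 3.53 times as high in the coupon group.

3.526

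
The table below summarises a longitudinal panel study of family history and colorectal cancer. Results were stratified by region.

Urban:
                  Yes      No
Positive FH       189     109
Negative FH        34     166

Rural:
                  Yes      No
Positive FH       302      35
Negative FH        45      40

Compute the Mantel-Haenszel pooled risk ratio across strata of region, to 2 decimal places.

2.43

RR_MH = Σ(aᵢ·n₀ᵢ/nᵢ) / Σ(cᵢ·n₁ᵢ/nᵢ), with n₁ᵢ = aᵢ+bᵢ (exposed), n₀ᵢ = cᵢ+dᵢ (unexposed), nᵢ = n₁ᵢ+n₀ᵢ.
Stratum 1 (Urban): n₁ = 298, n₀ = 200, n = 498; a·n₀/n = 189·200/498 = 75.9036; c·n₁/n = 34·298/498 = 20.3454
Stratum 2 (Rural): n₁ = 337, n₀ = 85, n = 422; a·n₀/n = 302·85/422 = 60.8294; c·n₁/n = 45·337/422 = 35.9360
RR_MH = (75.9036 + 60.8294) / (20.3454 + 35.9360) = 136.7330 / 56.2814 = 2.42945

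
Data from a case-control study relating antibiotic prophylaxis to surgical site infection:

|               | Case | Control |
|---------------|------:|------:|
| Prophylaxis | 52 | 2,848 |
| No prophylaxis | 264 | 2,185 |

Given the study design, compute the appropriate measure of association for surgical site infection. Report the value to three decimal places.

Cells: a = 52, b = 2848, c = 264, d = 2185.
This is a case-control study: participants were sampled on outcome status, so risks in the source population cannot be estimated directly — relative risk is not valid here. The odds ratio is the appropriate measure.
OR = (a·d)/(b·c) = (52 × 2185) / (2848 × 264) = 113620 / 751872 = 0.15112

0.151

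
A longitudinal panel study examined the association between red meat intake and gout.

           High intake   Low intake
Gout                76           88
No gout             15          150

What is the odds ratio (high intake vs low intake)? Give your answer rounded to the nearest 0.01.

8.64

Reading the table with exposure as columns: a = 76 (High intake, case), b = 15 (High intake, non-case), c = 88 (Low intake, case), d = 150.
OR = (a·d)/(b·c) = (76 × 150) / (15 × 88) = 11400 / 1320 = 8.63636
The odds of gout are about 8.64 times as high in the high intake group.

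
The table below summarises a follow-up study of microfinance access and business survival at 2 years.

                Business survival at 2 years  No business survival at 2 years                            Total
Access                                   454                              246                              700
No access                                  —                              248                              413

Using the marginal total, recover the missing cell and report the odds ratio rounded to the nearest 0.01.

2.77

The missing cell is in the unexposed row: 413 − 248 = 165.
So a = 454, b = 246, c = 165, d = 248.
OR = (a·d)/(b·c) = (454 × 248) / (246 × 165) = 112592 / 40590 = 2.77389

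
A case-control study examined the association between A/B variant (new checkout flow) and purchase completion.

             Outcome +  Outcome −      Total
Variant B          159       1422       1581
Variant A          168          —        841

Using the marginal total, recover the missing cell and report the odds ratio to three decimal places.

The missing cell is in the unexposed row: 841 − 168 = 673.
So a = 159, b = 1422, c = 168, d = 673.
OR = (a·d)/(b·c) = (159 × 673) / (1422 × 168) = 107007 / 238896 = 0.44792

0.448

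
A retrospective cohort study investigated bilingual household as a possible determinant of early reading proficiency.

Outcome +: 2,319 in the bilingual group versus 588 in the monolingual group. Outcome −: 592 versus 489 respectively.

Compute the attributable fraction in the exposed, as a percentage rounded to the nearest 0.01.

From the description: a = 2319, b = 592, c = 588, d = 489.
Risk in exposed = 2319/2911 = 0.79663; risk in unexposed = 588/1077 = 0.54596.
RR = 0.79663/0.54596 = 1.45914
AR% = (RR − 1)/RR × 100 = (1.45914 − 1)/1.45914 × 100 = 31.4665%

31.47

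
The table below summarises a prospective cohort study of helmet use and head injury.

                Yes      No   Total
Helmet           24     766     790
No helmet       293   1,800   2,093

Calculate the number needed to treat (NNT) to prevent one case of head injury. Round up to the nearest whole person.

10

Risk in treated group = 24/790 = 0.03038; risk in control = 293/2093 = 0.13999.
Absolute risk reduction = 0.13999 − 0.03038 = 0.10961
NNT = 1 / ARR = 1 / 0.10961 = 9.123 → round up → 10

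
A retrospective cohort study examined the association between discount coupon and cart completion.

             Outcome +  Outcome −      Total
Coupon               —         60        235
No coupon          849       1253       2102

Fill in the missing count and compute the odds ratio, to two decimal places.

4.30

The missing cell is in the exposed row: 235 − 60 = 175.
So a = 175, b = 60, c = 849, d = 1253.
OR = (a·d)/(b·c) = (175 × 1253) / (60 × 849) = 219275 / 50940 = 4.30457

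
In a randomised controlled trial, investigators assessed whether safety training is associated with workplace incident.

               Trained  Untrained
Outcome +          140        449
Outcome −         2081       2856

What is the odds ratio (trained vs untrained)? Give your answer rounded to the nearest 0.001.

Reading the table with exposure as columns: a = 140 (Trained, case), b = 2081 (Trained, non-case), c = 449 (Untrained, case), d = 2856.
OR = (a·d)/(b·c) = (140 × 2856) / (2081 × 449) = 399840 / 934369 = 0.42793
Exposure is associated with lower odds of workplace incident (OR = 0.43 < 1).

0.428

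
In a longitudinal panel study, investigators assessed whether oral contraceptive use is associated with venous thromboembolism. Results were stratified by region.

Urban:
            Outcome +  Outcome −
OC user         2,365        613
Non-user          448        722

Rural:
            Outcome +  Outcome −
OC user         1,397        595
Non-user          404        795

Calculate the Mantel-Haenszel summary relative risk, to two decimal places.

RR_MH = Σ(aᵢ·n₀ᵢ/nᵢ) / Σ(cᵢ·n₁ᵢ/nᵢ), with n₁ᵢ = aᵢ+bᵢ (exposed), n₀ᵢ = cᵢ+dᵢ (unexposed), nᵢ = n₁ᵢ+n₀ᵢ.
Stratum 1 (Urban): n₁ = 2978, n₀ = 1170, n = 4148; a·n₀/n = 2365·1170/4148 = 667.0805; c·n₁/n = 448·2978/4148 = 321.6355
Stratum 2 (Rural): n₁ = 1992, n₀ = 1199, n = 3191; a·n₀/n = 1397·1199/3191 = 524.9148; c·n₁/n = 404·1992/3191 = 252.1993
RR_MH = (667.0805 + 524.9148) / (321.6355 + 252.1993) = 1191.9953 / 573.8348 = 2.07724

2.08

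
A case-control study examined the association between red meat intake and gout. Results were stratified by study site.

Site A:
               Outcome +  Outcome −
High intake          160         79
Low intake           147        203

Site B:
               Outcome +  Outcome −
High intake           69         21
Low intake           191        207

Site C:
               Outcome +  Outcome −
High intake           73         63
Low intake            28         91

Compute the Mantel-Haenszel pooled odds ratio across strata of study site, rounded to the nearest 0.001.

3.169

OR_MH = Σ(aᵢdᵢ/nᵢ) / Σ(bᵢcᵢ/nᵢ), where nᵢ is the stratum total.
Stratum 1 (Site A): n = 589; a·d/n = 160·203/589 = 55.1443; b·c/n = 79·147/589 = 19.7165
Stratum 2 (Site B): n = 488; a·d/n = 69·207/488 = 29.2684; b·c/n = 21·191/488 = 8.2193
Stratum 3 (Site C): n = 255; a·d/n = 73·91/255 = 26.0510; b·c/n = 63·28/255 = 6.9176
OR_MH = (55.1443 + 29.2684 + 26.0510) / (19.7165 + 8.2193 + 6.9176) = 110.4637 / 34.8534 = 3.16938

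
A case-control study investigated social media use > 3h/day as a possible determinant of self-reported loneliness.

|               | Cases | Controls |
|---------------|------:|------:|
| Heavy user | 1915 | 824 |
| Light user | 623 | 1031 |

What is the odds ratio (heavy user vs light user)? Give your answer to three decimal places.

3.846

Cells: a = 1915, b = 824, c = 623, d = 1031.
OR = (a·d)/(b·c) = (1915 × 1031) / (824 × 623) = 1974365 / 513352 = 3.84603
The odds of self-reported loneliness are about 3.85 times as high in the heavy user group.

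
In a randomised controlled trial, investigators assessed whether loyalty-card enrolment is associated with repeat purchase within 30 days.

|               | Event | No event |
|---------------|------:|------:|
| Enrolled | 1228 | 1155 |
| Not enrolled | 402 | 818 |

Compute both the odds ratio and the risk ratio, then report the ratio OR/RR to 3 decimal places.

1.383

Cells: a = 1228, b = 1155, c = 402, d = 818.
OR = (1228·818)/(1155·402) = 1004504/464310 = 2.16343
Risk in exposed = 1228/2383 = 0.51532; risk in unexposed = 402/1220 = 0.32951; RR = 1.56390
OR/RR = 2.16343 / 1.56390 = 1.38336
The outcome is not rare, so the OR lies further from 1 than the RR.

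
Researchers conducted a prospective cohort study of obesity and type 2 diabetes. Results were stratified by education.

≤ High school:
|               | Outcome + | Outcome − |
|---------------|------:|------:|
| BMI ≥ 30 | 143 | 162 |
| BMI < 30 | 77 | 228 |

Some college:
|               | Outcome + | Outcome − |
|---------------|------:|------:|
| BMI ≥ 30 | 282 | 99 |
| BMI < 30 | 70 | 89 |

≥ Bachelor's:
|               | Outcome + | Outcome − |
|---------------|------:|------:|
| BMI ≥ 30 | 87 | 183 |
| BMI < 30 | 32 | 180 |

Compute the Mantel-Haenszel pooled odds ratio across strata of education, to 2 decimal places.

2.91

OR_MH = Σ(aᵢdᵢ/nᵢ) / Σ(bᵢcᵢ/nᵢ), where nᵢ is the stratum total.
Stratum 1 (≤ High school): n = 610; a·d/n = 143·228/610 = 53.4492; b·c/n = 162·77/610 = 20.4492
Stratum 2 (Some college): n = 540; a·d/n = 282·89/540 = 46.4778; b·c/n = 99·70/540 = 12.8333
Stratum 3 (≥ Bachelor's): n = 482; a·d/n = 87·180/482 = 32.4896; b·c/n = 183·32/482 = 12.1494
OR_MH = (53.4492 + 46.4778 + 32.4896) / (20.4492 + 12.8333 + 12.1494) = 132.4166 / 45.4319 = 2.91462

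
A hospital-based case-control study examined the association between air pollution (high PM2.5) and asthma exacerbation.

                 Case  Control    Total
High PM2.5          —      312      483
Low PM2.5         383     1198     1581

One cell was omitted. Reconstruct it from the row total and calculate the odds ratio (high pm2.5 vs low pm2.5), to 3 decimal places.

The missing cell is in the exposed row: 483 − 312 = 171.
So a = 171, b = 312, c = 383, d = 1198.
OR = (a·d)/(b·c) = (171 × 1198) / (312 × 383) = 204858 / 119496 = 1.71435

1.714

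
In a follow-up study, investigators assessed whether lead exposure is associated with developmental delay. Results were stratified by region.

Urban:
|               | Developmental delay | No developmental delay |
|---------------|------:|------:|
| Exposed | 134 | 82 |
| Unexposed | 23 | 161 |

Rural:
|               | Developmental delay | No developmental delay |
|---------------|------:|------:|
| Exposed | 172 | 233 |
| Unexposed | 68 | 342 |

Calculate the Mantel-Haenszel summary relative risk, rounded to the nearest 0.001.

3.206

RR_MH = Σ(aᵢ·n₀ᵢ/nᵢ) / Σ(cᵢ·n₁ᵢ/nᵢ), with n₁ᵢ = aᵢ+bᵢ (exposed), n₀ᵢ = cᵢ+dᵢ (unexposed), nᵢ = n₁ᵢ+n₀ᵢ.
Stratum 1 (Urban): n₁ = 216, n₀ = 184, n = 400; a·n₀/n = 134·184/400 = 61.6400; c·n₁/n = 23·216/400 = 12.4200
Stratum 2 (Rural): n₁ = 405, n₀ = 410, n = 815; a·n₀/n = 172·410/815 = 86.5276; c·n₁/n = 68·405/815 = 33.7914
RR_MH = (61.6400 + 86.5276) / (12.4200 + 33.7914) = 148.1676 / 46.2114 = 3.20630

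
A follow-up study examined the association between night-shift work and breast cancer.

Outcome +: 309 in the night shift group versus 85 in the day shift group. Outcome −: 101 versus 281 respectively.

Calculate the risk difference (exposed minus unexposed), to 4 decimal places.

From the description: a = 309, b = 101, c = 85, d = 281.
Risk in exposed = 309/410 = 0.753659; risk in unexposed = 85/366 = 0.232240.
Risk difference = 0.753659 − 0.232240 = 0.521418

0.5214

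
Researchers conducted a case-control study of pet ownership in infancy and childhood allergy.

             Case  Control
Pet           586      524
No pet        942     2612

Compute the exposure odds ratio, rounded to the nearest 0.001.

Cells: a = 586, b = 524, c = 942, d = 2612.
OR = (a·d)/(b·c) = (586 × 2612) / (524 × 942) = 1530632 / 493608 = 3.10091
The odds of childhood allergy are about 3.10 times as high in the pet group.

3.101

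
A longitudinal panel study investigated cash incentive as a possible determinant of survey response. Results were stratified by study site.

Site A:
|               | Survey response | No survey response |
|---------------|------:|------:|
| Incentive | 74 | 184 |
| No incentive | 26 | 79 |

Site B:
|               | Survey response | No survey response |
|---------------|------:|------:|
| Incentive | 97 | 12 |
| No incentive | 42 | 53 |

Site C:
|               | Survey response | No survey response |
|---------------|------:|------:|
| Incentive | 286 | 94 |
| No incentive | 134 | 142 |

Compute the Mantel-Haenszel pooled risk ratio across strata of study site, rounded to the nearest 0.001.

1.577

RR_MH = Σ(aᵢ·n₀ᵢ/nᵢ) / Σ(cᵢ·n₁ᵢ/nᵢ), with n₁ᵢ = aᵢ+bᵢ (exposed), n₀ᵢ = cᵢ+dᵢ (unexposed), nᵢ = n₁ᵢ+n₀ᵢ.
Stratum 1 (Site A): n₁ = 258, n₀ = 105, n = 363; a·n₀/n = 74·105/363 = 21.4050; c·n₁/n = 26·258/363 = 18.4793
Stratum 2 (Site B): n₁ = 109, n₀ = 95, n = 204; a·n₀/n = 97·95/204 = 45.1716; c·n₁/n = 42·109/204 = 22.4412
Stratum 3 (Site C): n₁ = 380, n₀ = 276, n = 656; a·n₀/n = 286·276/656 = 120.3293; c·n₁/n = 134·380/656 = 77.6220
RR_MH = (21.4050 + 45.1716 + 120.3293) / (18.4793 + 22.4412 + 77.6220) = 186.9058 / 118.5425 = 1.57670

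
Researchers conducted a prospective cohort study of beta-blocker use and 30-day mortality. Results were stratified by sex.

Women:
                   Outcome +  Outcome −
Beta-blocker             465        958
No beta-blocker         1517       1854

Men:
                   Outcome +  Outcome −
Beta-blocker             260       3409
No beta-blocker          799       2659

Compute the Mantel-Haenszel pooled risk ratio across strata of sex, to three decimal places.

RR_MH = Σ(aᵢ·n₀ᵢ/nᵢ) / Σ(cᵢ·n₁ᵢ/nᵢ), with n₁ᵢ = aᵢ+bᵢ (exposed), n₀ᵢ = cᵢ+dᵢ (unexposed), nᵢ = n₁ᵢ+n₀ᵢ.
Stratum 1 (Women): n₁ = 1423, n₀ = 3371, n = 4794; a·n₀/n = 465·3371/4794 = 326.9743; c·n₁/n = 1517·1423/4794 = 450.2902
Stratum 2 (Men): n₁ = 3669, n₀ = 3458, n = 7127; a·n₀/n = 260·3458/7127 = 126.1513; c·n₁/n = 799·3669/7127 = 411.3275
RR_MH = (326.9743 + 126.1513) / (450.2902 + 411.3275) = 453.1256 / 861.6176 = 0.52590

0.526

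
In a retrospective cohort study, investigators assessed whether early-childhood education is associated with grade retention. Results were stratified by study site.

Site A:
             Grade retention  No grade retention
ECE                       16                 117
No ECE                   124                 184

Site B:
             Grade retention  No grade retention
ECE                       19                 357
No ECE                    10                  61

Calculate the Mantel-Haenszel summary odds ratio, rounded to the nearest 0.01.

OR_MH = Σ(aᵢdᵢ/nᵢ) / Σ(bᵢcᵢ/nᵢ), where nᵢ is the stratum total.
Stratum 1 (Site A): n = 441; a·d/n = 16·184/441 = 6.6757; b·c/n = 117·124/441 = 32.8980
Stratum 2 (Site B): n = 447; a·d/n = 19·61/447 = 2.5928; b·c/n = 357·10/447 = 7.9866
OR_MH = (6.6757 + 2.5928) / (32.8980 + 7.9866) = 9.2686 / 40.8845 = 0.22670

0.23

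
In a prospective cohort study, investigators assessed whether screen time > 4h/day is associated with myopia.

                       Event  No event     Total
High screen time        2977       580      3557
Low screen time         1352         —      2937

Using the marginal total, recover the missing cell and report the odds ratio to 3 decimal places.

6.017

The missing cell is in the unexposed row: 2937 − 1352 = 1585.
So a = 2977, b = 580, c = 1352, d = 1585.
OR = (a·d)/(b·c) = (2977 × 1585) / (580 × 1352) = 4718545 / 784160 = 6.01732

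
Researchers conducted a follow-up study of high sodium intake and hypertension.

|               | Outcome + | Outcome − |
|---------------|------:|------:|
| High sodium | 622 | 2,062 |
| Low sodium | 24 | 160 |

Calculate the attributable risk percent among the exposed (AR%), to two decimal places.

43.72

Cells: a = 622, b = 2062, c = 24, d = 160.
Risk in exposed = 622/2684 = 0.23174; risk in unexposed = 24/184 = 0.13043.
RR = 0.23174/0.13043 = 1.77670
AR% = (RR − 1)/RR × 100 = (1.77670 − 1)/1.77670 × 100 = 43.7159%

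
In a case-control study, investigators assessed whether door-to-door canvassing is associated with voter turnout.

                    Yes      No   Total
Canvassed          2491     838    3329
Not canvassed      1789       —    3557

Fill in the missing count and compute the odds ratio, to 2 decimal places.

The missing cell is in the unexposed row: 3557 − 1789 = 1768.
So a = 2491, b = 838, c = 1789, d = 1768.
OR = (a·d)/(b·c) = (2491 × 1768) / (838 × 1789) = 4404088 / 1499182 = 2.93766

2.94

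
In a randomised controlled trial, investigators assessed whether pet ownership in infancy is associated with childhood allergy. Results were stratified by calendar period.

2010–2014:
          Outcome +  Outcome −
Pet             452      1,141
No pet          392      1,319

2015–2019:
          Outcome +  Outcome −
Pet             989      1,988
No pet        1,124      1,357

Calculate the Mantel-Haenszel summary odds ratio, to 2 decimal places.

OR_MH = Σ(aᵢdᵢ/nᵢ) / Σ(bᵢcᵢ/nᵢ), where nᵢ is the stratum total.
Stratum 1 (2010–2014): n = 3304; a·d/n = 452·1319/3304 = 180.4443; b·c/n = 1141·392/3304 = 135.3729
Stratum 2 (2015–2019): n = 5458; a·d/n = 989·1357/5458 = 245.8910; b·c/n = 1988·1124/5458 = 409.4012
OR_MH = (180.4443 + 245.8910) / (135.3729 + 409.4012) = 426.3353 / 544.7741 = 0.78259

0.78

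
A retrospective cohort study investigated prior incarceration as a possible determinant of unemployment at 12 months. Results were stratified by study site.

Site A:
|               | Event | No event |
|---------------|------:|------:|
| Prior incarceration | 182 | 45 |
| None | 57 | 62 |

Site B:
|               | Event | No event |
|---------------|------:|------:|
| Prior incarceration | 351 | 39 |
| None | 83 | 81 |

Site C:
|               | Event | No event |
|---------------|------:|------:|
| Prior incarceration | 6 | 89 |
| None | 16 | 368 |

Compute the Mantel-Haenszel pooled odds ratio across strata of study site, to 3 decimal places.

5.456

OR_MH = Σ(aᵢdᵢ/nᵢ) / Σ(bᵢcᵢ/nᵢ), where nᵢ is the stratum total.
Stratum 1 (Site A): n = 346; a·d/n = 182·62/346 = 32.6127; b·c/n = 45·57/346 = 7.4133
Stratum 2 (Site B): n = 554; a·d/n = 351·81/554 = 51.3195; b·c/n = 39·83/554 = 5.8430
Stratum 3 (Site C): n = 479; a·d/n = 6·368/479 = 4.6096; b·c/n = 89·16/479 = 2.9729
OR_MH = (32.6127 + 51.3195 + 4.6096) / (7.4133 + 5.8430 + 2.9729) = 88.5418 / 16.2291 = 5.45574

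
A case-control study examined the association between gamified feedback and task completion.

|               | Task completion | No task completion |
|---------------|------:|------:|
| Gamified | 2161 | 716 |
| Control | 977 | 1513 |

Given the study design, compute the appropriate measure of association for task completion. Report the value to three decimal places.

Cells: a = 2161, b = 716, c = 977, d = 1513.
This is a case-control study: participants were sampled on outcome status, so risks in the source population cannot be estimated directly — relative risk is not valid here. The odds ratio is the appropriate measure.
OR = (a·d)/(b·c) = (2161 × 1513) / (716 × 977) = 3269593 / 699532 = 4.67397

4.674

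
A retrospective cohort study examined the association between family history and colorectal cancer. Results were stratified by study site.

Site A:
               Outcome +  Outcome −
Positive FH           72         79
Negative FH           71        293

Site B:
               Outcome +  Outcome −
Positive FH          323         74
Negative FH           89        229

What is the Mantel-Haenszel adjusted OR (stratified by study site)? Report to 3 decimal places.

7.184

OR_MH = Σ(aᵢdᵢ/nᵢ) / Σ(bᵢcᵢ/nᵢ), where nᵢ is the stratum total.
Stratum 1 (Site A): n = 515; a·d/n = 72·293/515 = 40.9631; b·c/n = 79·71/515 = 10.8913
Stratum 2 (Site B): n = 715; a·d/n = 323·229/715 = 103.4503; b·c/n = 74·89/715 = 9.2112
OR_MH = (40.9631 + 103.4503) / (10.8913 + 9.2112) = 144.4135 / 20.1025 = 7.18387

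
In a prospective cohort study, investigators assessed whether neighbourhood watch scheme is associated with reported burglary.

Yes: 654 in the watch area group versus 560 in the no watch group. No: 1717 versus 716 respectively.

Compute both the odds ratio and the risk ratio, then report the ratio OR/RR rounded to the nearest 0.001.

From the description: a = 654, b = 1717, c = 560, d = 716.
OR = (654·716)/(1717·560) = 468264/961520 = 0.48700
Risk in exposed = 654/2371 = 0.27583; risk in unexposed = 560/1276 = 0.43887; RR = 0.62851
OR/RR = 0.48700 / 0.62851 = 0.77486
The outcome is not rare, so the OR lies further from 1 than the RR.

0.775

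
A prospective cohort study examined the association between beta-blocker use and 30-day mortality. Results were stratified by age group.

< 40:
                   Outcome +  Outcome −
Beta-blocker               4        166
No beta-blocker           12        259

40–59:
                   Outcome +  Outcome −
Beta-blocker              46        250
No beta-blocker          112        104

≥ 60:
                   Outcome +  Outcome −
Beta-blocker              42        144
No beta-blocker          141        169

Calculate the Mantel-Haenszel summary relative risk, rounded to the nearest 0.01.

RR_MH = Σ(aᵢ·n₀ᵢ/nᵢ) / Σ(cᵢ·n₁ᵢ/nᵢ), with n₁ᵢ = aᵢ+bᵢ (exposed), n₀ᵢ = cᵢ+dᵢ (unexposed), nᵢ = n₁ᵢ+n₀ᵢ.
Stratum 1 (< 40): n₁ = 170, n₀ = 271, n = 441; a·n₀/n = 4·271/441 = 2.4580; c·n₁/n = 12·170/441 = 4.6259
Stratum 2 (40–59): n₁ = 296, n₀ = 216, n = 512; a·n₀/n = 46·216/512 = 19.4062; c·n₁/n = 112·296/512 = 64.7500
Stratum 3 (≥ 60): n₁ = 186, n₀ = 310, n = 496; a·n₀/n = 42·310/496 = 26.2500; c·n₁/n = 141·186/496 = 52.8750
RR_MH = (2.4580 + 19.4062 + 26.2500) / (4.6259 + 64.7500 + 52.8750) = 48.1143 / 122.2509 = 0.39357

0.39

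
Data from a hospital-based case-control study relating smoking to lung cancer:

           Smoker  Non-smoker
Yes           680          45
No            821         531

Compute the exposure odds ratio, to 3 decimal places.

Reading the table with exposure as columns: a = 680 (Smoker, case), b = 821 (Smoker, non-case), c = 45 (Non-smoker, case), d = 531.
OR = (a·d)/(b·c) = (680 × 531) / (821 × 45) = 361080 / 36945 = 9.77345
The odds of lung cancer are about 9.77 times as high in the smoker group.

9.773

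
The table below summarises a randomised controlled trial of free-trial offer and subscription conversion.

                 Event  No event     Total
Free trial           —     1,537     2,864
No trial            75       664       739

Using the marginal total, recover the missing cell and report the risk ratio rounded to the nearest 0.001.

4.565

The missing cell is in the exposed row: 2864 − 1537 = 1327.
So a = 1327, b = 1537, c = 75, d = 664.
RR = [a/(a+b)] / [c/(c+d)] = (1327/2864) / (75/739) = 0.46334/0.10149 = 4.56542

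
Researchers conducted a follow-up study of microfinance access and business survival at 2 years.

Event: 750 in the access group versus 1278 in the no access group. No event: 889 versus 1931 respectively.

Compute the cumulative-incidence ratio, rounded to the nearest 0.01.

1.15

From the description: a = 750, b = 889, c = 1278, d = 1931.
Risk in exposed = 750/1639 = 0.45760; risk in unexposed = 1278/3209 = 0.39825.
RR = 0.45760 / 0.39825 = 1.14900
The risk among the exposed is 1.15 times that among the unexposed.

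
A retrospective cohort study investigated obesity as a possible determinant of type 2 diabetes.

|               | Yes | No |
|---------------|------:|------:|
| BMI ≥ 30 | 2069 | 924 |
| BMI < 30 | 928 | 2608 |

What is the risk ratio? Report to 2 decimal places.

Cells: a = 2069, b = 924, c = 928, d = 2608.
Risk in exposed = 2069/2993 = 0.69128; risk in unexposed = 928/3536 = 0.26244.
RR = 0.69128 / 0.26244 = 2.63401
The risk among the exposed is 2.63 times that among the unexposed.

2.63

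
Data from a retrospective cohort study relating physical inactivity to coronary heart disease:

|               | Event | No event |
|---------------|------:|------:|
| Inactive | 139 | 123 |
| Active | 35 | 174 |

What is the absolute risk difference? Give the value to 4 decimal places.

Cells: a = 139, b = 123, c = 35, d = 174.
Risk in exposed = 139/262 = 0.530534; risk in unexposed = 35/209 = 0.167464.
Risk difference = 0.530534 − 0.167464 = 0.363070

0.3631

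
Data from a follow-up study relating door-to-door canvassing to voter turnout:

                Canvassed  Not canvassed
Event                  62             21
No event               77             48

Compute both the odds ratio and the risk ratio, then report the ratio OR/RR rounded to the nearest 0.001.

1.256

Reading the table with exposure as columns: a = 62 (Canvassed, case), b = 77 (Canvassed, non-case), c = 21 (Not canvassed, case), d = 48.
OR = (62·48)/(77·21) = 2976/1617 = 1.84045
Risk in exposed = 62/139 = 0.44604; risk in unexposed = 21/69 = 0.30435; RR = 1.46557
OR/RR = 1.84045 / 1.46557 = 1.25579
The outcome is not rare, so the OR lies further from 1 than the RR.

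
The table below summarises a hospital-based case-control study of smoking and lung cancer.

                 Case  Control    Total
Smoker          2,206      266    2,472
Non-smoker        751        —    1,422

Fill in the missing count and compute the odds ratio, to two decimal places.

The missing cell is in the unexposed row: 1422 − 751 = 671.
So a = 2206, b = 266, c = 751, d = 671.
OR = (a·d)/(b·c) = (2206 × 671) / (266 × 751) = 1480226 / 199766 = 7.40980

7.41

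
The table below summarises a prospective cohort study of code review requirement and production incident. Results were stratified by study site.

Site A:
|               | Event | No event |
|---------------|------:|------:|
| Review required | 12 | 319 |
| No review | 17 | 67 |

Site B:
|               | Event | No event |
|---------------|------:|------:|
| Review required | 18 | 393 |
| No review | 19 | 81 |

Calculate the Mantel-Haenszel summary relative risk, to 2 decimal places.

0.21

RR_MH = Σ(aᵢ·n₀ᵢ/nᵢ) / Σ(cᵢ·n₁ᵢ/nᵢ), with n₁ᵢ = aᵢ+bᵢ (exposed), n₀ᵢ = cᵢ+dᵢ (unexposed), nᵢ = n₁ᵢ+n₀ᵢ.
Stratum 1 (Site A): n₁ = 331, n₀ = 84, n = 415; a·n₀/n = 12·84/415 = 2.4289; c·n₁/n = 17·331/415 = 13.5590
Stratum 2 (Site B): n₁ = 411, n₀ = 100, n = 511; a·n₀/n = 18·100/511 = 3.5225; c·n₁/n = 19·411/511 = 15.2818
RR_MH = (2.4289 + 3.5225) / (13.5590 + 15.2818) = 5.9514 / 28.8408 = 0.20635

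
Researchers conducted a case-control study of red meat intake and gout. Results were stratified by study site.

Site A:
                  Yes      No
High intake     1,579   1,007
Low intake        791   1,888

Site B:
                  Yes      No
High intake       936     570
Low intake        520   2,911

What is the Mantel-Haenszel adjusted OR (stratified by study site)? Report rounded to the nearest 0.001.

5.291

OR_MH = Σ(aᵢdᵢ/nᵢ) / Σ(bᵢcᵢ/nᵢ), where nᵢ is the stratum total.
Stratum 1 (Site A): n = 5265; a·d/n = 1579·1888/5265 = 566.2207; b·c/n = 1007·791/5265 = 151.2891
Stratum 2 (Site B): n = 4937; a·d/n = 936·2911/4937 = 551.8931; b·c/n = 570·520/4937 = 60.0365
OR_MH = (566.2207 + 551.8931) / (151.2891 + 60.0365) = 1118.1138 / 211.3255 = 5.29095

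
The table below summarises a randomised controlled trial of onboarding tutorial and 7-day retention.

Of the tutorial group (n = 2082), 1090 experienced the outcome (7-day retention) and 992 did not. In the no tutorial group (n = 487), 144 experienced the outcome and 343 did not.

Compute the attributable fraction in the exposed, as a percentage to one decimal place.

43.5

From the description: a = 1090, b = 992, c = 144, d = 343.
Risk in exposed = 1090/2082 = 0.52354; risk in unexposed = 144/487 = 0.29569.
RR = 0.52354/0.29569 = 1.77057
AR% = (RR − 1)/RR × 100 = (1.77057 − 1)/1.77057 × 100 = 43.5209%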